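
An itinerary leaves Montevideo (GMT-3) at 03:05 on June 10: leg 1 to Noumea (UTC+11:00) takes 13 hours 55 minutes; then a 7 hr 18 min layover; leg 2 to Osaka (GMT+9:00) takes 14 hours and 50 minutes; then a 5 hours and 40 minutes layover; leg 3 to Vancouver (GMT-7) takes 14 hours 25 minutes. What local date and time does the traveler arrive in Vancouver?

07:13 on Jun 12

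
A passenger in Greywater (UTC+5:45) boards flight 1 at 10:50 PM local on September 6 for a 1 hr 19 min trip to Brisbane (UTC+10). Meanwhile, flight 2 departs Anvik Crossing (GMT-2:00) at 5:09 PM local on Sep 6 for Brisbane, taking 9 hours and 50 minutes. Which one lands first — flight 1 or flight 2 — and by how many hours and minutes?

the first, by 10 hours 35 minutes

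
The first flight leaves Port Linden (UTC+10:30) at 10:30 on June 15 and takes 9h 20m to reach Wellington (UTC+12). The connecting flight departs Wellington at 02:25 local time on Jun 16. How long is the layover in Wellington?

5 hours 5 minutes

Convert departure to UTC: 10:30 − 10:30 = 00:00 UTC on Jun 15.
Add 9 hours 20 minutes flight time → 09:20 UTC.
Wellington is UTC+12:00, so local arrival = 09:20 + 12:00 = 21:20 on Jun 15.
Layover = 02:25 − 21:20 (+1 day) = 5 hours 5 minutes.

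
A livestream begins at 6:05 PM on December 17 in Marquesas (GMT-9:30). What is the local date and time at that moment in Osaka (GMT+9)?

Osaka is 18:30 ahead of Marquesas.
Shift by the zone difference: 6:05 PM + 18:30 = 12:35 PM on Dec 18 in Osaka.

12:35 PM on Dec 18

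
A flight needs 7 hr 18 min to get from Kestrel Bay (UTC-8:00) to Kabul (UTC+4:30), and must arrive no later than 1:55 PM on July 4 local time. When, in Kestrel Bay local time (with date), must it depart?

Target arrival in UTC: 1:55 PM − 4:30 = 9:25 AM on Jul 4.
Subtract 7 hours and 18 minutes → departure 2:07 AM UTC on Jul 4.
Kestrel Bay is UTC−8:00: 2:07 AM − 8:00 = 6:07 PM on Jul 3.

6:07 PM on July 3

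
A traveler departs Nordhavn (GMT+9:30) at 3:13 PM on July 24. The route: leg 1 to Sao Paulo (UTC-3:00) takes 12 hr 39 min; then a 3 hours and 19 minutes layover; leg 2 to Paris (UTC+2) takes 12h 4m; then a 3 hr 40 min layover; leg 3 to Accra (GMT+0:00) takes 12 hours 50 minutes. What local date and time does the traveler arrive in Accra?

2:15 AM on July 26

Convert departure to UTC: 3:13 PM − 9:30 = 5:43 AM UTC on Jul 24.
Add 12 hours and 39 minutes leg 1 → 6:22 PM UTC.
Add 3 hours and 19 minutes layover in Sao Paulo → 9:41 PM UTC.
Add 12 hours 4 minutes leg 2 → 9:45 AM UTC (Jul 25).
Add 3 hours 40 minutes layover in Paris → 1:25 PM UTC.
Add 12 hours 50 minutes leg 3 → 2:15 AM UTC (Jul 26).
Accra is UTC+0, so local arrival is the same: 2:15 AM on Jul 26.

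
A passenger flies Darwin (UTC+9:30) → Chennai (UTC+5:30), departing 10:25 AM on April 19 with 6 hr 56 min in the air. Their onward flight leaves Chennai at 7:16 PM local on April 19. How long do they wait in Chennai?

5 hours 55 minutes

Convert departure to UTC: 10:25 AM − 9:30 = 12:55 AM UTC on Apr 19.
Add 6 hours 56 minutes flight time → 7:51 AM UTC.
Chennai is UTC+5:30, so local arrival = 7:51 AM + 5:30 = 1:21 PM on Apr 19.
Layover = 7:16 PM − 1:21 PM = 5 hours 55 minutes.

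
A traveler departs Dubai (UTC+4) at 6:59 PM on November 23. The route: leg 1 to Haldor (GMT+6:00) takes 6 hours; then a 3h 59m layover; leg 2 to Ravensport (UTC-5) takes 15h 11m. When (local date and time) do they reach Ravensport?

11:09 AM on November 24

Convert departure to UTC: 6:59 PM − 4:00 = 2:59 PM UTC on Nov 23.
Add 6 hours leg 1 → 8:59 PM UTC.
Add 3 hours 59 minutes layover in Haldor → 12:58 AM UTC (Nov 24).
Add 15 hours and 11 minutes leg 2 → 4:09 PM UTC.
Ravensport is UTC−5:00, so local arrival = 4:09 PM − 5:00 = 11:09 AM on Nov 24.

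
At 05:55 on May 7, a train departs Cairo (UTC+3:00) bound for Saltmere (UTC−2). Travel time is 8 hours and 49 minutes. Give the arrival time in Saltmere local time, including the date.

Convert departure to UTC: 05:55 − 3:00 = 02:55 UTC on May 7.
Add 8 hours and 49 minutes travel time → 11:44 UTC.
Saltmere is UTC−2:00, so local arrival = 11:44 − 2:00 = 09:44 on May 7.

09:44 on May 7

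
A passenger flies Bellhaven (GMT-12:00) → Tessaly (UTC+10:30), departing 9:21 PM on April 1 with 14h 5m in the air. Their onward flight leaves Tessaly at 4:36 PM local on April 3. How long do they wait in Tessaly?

6 hours 40 minutes

Convert departure to UTC: 9:21 PM + 12:00 = 9:21 AM UTC on Apr 2.
Add 14 hours and 5 minutes flight time → 11:26 PM UTC.
Tessaly is UTC+10:30, so local arrival = 11:26 PM + 10:30 = 9:56 AM on Apr 3.
Layover = 4:36 PM − 9:56 AM = 6 hours 40 minutes.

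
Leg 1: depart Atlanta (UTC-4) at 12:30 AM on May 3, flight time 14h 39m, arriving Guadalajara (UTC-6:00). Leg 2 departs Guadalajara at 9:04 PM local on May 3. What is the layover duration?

Convert departure to UTC: 12:30 AM + 4:00 = 4:30 AM UTC on May 3.
Add 14 hours and 39 minutes flight time → 7:09 PM UTC.
Guadalajara is UTC−6:00, so local arrival = 7:09 PM − 6:00 = 1:09 PM on May 3.
Layover = 9:04 PM − 1:09 PM = 7 hours 55 minutes.

7 hours 55 minutes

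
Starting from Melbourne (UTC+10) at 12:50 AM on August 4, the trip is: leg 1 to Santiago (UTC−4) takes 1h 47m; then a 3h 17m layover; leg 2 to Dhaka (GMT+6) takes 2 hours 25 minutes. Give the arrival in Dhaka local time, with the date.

4:19 AM on August 4

Convert departure to UTC: 12:50 AM − 10:00 = 2:50 PM UTC on Aug 3.
Add 1 hour and 47 minutes leg 1 → 4:37 PM UTC.
Add 3 hours and 17 minutes layover in Santiago → 7:54 PM UTC.
Add 2 hours and 25 minutes leg 2 → 10:19 PM UTC.
Dhaka is UTC+6:00, so local arrival = 10:19 PM + 6:00 = 4:19 AM on Aug 4.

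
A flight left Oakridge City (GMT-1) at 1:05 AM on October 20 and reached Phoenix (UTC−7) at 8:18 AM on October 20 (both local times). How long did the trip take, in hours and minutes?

13 hours 13 minutes

Phoenix is 6:00 behind Oakridge City.
Clock-face elapsed time (ignoring zones) is 7 hours 13 minutes.
Actual elapsed = 7 hours 13 minutes + 6:00 = 13 hours 13 minutes.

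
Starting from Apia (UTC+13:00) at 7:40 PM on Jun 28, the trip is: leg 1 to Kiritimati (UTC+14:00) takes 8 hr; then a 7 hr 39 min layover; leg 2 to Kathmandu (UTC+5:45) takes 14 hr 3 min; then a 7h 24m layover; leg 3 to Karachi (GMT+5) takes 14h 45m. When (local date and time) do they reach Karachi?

Convert departure to UTC: 7:40 PM − 13:00 = 6:40 AM UTC on Jun 28.
Add 8 hours leg 1 → 2:40 PM UTC.
Add 7 hours and 39 minutes layover in Kiritimati → 10:19 PM UTC.
Add 14 hours 3 minutes leg 2 → 12:22 PM UTC (Jun 29).
Add 7 hours 24 minutes layover in Kathmandu → 7:46 PM UTC.
Add 14 hours 45 minutes leg 3 → 10:31 AM UTC (Jun 30).
Karachi is UTC+5:00, so local arrival = 10:31 AM + 5:00 = 3:31 PM on Jun 30.

3:31 PM on Jun 30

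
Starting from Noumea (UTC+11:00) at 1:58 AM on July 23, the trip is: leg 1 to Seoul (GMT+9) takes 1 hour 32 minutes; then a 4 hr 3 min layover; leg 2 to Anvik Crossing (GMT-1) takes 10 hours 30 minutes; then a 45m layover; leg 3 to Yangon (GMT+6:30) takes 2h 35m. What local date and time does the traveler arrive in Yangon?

Convert departure to UTC: 1:58 AM − 11:00 = 2:58 PM UTC on Jul 22.
Add 1 hour and 32 minutes leg 1 → 4:30 PM UTC.
Add 4 hours and 3 minutes layover in Seoul → 8:33 PM UTC.
Add 10 hours and 30 minutes leg 2 → 7:03 AM UTC (Jul 23).
Add 45 minutes layover in Anvik Crossing → 7:48 AM UTC.
Add 2 hours and 35 minutes leg 3 → 10:23 AM UTC.
Yangon is UTC+6:30, so local arrival = 10:23 AM + 6:30 = 4:53 PM on Jul 23.

4:53 PM on July 23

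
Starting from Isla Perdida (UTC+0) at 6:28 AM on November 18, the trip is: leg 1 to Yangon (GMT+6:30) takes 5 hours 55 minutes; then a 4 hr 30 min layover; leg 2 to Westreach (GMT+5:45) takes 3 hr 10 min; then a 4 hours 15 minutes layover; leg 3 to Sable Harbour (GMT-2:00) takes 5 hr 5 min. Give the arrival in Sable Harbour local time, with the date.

3:23 AM on Nov 19

Isla Perdida is at UTC+0, so departure is already 6:28 AM UTC on Nov 18.
Add 5 hours 55 minutes leg 1 → 12:23 PM UTC.
Add 4 hours 30 minutes layover in Yangon → 4:53 PM UTC.
Add 3 hours 10 minutes leg 2 → 8:03 PM UTC.
Add 4 hours and 15 minutes layover in Westreach → 12:18 AM UTC (Nov 19).
Add 5 hours and 5 minutes leg 3 → 5:23 AM UTC.
Sable Harbour is UTC−2:00, so local arrival = 5:23 AM − 2:00 = 3:23 AM on Nov 19.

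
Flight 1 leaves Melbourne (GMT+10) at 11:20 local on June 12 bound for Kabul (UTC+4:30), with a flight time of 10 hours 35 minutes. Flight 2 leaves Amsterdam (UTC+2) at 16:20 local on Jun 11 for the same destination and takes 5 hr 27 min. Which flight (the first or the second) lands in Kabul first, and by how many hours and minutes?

Flight 1 in UTC: 11:20 − 10:00 = 01:20 on Jun 12.
+10 hours 35 minutes → arrive 11:55 UTC on Jun 12.
Flight 2 in UTC: 16:20 − 2:00 = 14:20 on Jun 11.
+5 hours and 27 minutes → arrive 19:47 UTC on Jun 11.
Flight 2 lands earlier by 16 hours 8 minutes.

the second, by 16 hours 8 minutes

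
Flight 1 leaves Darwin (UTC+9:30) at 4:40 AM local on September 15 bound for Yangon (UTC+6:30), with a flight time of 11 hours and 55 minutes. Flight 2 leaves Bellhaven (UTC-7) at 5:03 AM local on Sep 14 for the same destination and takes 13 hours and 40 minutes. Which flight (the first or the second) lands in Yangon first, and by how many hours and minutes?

the second, by 5 hours 22 minutes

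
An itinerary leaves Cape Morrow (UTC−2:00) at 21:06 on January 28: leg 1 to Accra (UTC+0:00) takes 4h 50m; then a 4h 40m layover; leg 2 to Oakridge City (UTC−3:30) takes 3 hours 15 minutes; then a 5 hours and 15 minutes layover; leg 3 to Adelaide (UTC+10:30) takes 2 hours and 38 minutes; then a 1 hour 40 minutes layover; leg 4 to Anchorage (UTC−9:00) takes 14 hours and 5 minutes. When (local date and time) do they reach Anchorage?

02:29 on Jan 30

Convert departure to UTC: 21:06 + 2:00 = 23:06 UTC on Jan 28.
Add 4 hours 50 minutes leg 1 → 03:56 UTC (Jan 29).
Add 4 hours 40 minutes layover in Accra → 08:36 UTC.
Add 3 hours 15 minutes leg 2 → 11:51 UTC.
Add 5 hours and 15 minutes layover in Oakridge City → 17:06 UTC.
Add 2 hours 38 minutes leg 3 → 19:44 UTC.
Add 1 hour and 40 minutes layover in Adelaide → 21:24 UTC.
Add 14 hours 5 minutes leg 4 → 11:29 UTC (Jan 30).
Anchorage is UTC−9:00, so local arrival = 11:29 − 9:00 = 02:29 on Jan 30.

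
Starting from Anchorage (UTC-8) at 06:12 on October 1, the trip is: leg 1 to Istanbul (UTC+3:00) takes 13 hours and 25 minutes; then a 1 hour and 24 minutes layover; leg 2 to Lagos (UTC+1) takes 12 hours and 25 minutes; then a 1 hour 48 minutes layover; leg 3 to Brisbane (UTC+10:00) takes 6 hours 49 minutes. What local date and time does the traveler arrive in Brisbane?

12:03 on Oct 3

Convert departure to UTC: 06:12 + 8:00 = 14:12 UTC on Oct 1.
Add 13 hours and 25 minutes leg 1 → 03:37 UTC (Oct 2).
Add 1 hour and 24 minutes layover in Istanbul → 05:01 UTC.
Add 12 hours 25 minutes leg 2 → 17:26 UTC.
Add 1 hour and 48 minutes layover in Lagos → 19:14 UTC.
Add 6 hours and 49 minutes leg 3 → 02:03 UTC (Oct 3).
Brisbane is UTC+10:00, so local arrival = 02:03 + 10:00 = 12:03 on Oct 3.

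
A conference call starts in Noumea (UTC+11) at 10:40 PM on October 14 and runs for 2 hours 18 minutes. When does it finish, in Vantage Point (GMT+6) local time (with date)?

Convert start to UTC: 10:40 PM − 11:00 = 11:40 AM UTC on Oct 14.
Add 2 hours and 18 minutes duration → 1:58 PM UTC.
Vantage Point is UTC+6:00, so local end time = 1:58 PM + 6:00 = 7:58 PM on Oct 14.

7:58 PM on October 14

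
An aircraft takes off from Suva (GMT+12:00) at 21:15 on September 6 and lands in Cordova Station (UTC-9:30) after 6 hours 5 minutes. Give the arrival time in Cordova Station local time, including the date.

05:50 on September 6

Cordova Station is 21:30 behind Suva.
After 6 hours and 5 minutes it is 03:20 (Sep 7) in Suva.
Shift by the zone difference: 03:20 − 21:30 = 05:50 on Sep 6 in Cordova Station.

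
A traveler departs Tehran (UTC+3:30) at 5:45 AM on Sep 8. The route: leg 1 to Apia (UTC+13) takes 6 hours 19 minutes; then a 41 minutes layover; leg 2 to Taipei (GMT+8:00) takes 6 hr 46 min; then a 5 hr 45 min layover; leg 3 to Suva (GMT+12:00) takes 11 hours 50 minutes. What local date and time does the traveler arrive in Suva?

9:36 PM on September 9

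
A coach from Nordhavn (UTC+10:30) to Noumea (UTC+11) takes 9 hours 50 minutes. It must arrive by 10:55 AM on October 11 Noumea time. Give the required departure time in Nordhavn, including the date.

12:35 AM on Oct 11

Target arrival in UTC: 10:55 AM − 11:00 = 11:55 PM on Oct 10.
Subtract 9 hours 50 minutes → departure 2:05 PM UTC on Oct 10.
Nordhavn is UTC+10:30: 2:05 PM + 10:30 = 12:35 AM on Oct 11.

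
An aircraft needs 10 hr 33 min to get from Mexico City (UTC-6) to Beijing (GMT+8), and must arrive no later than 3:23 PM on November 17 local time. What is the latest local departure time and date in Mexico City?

2:50 PM on November 16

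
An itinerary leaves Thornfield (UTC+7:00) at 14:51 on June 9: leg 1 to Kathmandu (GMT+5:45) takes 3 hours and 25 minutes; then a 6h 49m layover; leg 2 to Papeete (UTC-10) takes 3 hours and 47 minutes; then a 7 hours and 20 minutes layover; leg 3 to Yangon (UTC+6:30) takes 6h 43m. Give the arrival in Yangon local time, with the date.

Convert departure to UTC: 14:51 − 7:00 = 07:51 UTC on Jun 9.
Add 3 hours and 25 minutes leg 1 → 11:16 UTC.
Add 6 hours 49 minutes layover in Kathmandu → 18:05 UTC.
Add 3 hours and 47 minutes leg 2 → 21:52 UTC.
Add 7 hours and 20 minutes layover in Papeete → 05:12 UTC (Jun 10).
Add 6 hours and 43 minutes leg 3 → 11:55 UTC.
Yangon is UTC+6:30, so local arrival = 11:55 + 6:30 = 18:25 on Jun 10.

18:25 on June 10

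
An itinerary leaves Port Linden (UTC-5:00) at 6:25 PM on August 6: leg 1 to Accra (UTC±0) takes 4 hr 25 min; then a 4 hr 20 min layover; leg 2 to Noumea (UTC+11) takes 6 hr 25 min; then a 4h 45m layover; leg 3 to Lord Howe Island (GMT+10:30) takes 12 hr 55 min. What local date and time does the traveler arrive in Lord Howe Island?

6:45 PM on Aug 8

Convert departure to UTC: 6:25 PM + 5:00 = 11:25 PM UTC on Aug 6.
Add 4 hours and 25 minutes leg 1 → 3:50 AM UTC (Aug 7).
Add 4 hours 20 minutes layover in Accra → 8:10 AM UTC.
Add 6 hours 25 minutes leg 2 → 2:35 PM UTC.
Add 4 hours 45 minutes layover in Noumea → 7:20 PM UTC.
Add 12 hours and 55 minutes leg 3 → 8:15 AM UTC (Aug 8).
Lord Howe Island is UTC+10:30, so local arrival = 8:15 AM + 10:30 = 6:45 PM on Aug 8.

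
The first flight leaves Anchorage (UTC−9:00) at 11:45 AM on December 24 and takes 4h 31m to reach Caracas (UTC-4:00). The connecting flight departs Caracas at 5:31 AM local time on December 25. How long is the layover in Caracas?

8 hours 15 minutes

Convert departure to UTC: 11:45 AM + 9:00 = 8:45 PM UTC on Dec 24.
Add 4 hours and 31 minutes flight time → 1:16 AM UTC (Dec 25).
Caracas is UTC−4:00, so local arrival = 1:16 AM − 4:00 = 9:16 PM on Dec 24.
Layover = 5:31 AM − 9:16 PM (+1 day) = 8 hours 15 minutes.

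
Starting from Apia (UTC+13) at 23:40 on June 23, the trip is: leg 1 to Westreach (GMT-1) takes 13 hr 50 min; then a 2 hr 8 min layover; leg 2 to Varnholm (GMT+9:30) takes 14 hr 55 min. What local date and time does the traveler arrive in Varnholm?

Convert departure to UTC: 23:40 − 13:00 = 10:40 UTC on Jun 23.
Add 13 hours 50 minutes leg 1 → 00:30 UTC (Jun 24).
Add 2 hours and 8 minutes layover in Westreach → 02:38 UTC.
Add 14 hours 55 minutes leg 2 → 17:33 UTC.
Varnholm is UTC+9:30, so local arrival = 17:33 + 9:30 = 03:03 on Jun 25.

03:03 on June 25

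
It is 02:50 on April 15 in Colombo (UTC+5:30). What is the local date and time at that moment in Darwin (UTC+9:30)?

In UTC: 02:50 − 5:30 = 21:20 on Apr 14.
Darwin is UTC+9:30: 21:20 + 9:30 = 06:50 on Apr 15.

06:50 on Apr 15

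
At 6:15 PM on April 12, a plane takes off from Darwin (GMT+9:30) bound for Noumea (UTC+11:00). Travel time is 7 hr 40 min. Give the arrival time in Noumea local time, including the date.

3:25 AM on Apr 13

Convert departure to UTC: 6:15 PM − 9:30 = 8:45 AM UTC on Apr 12.
Add 7 hours 40 minutes travel time → 4:25 PM UTC.
Noumea is UTC+11:00, so local arrival = 4:25 PM + 11:00 = 3:25 AM on Apr 13.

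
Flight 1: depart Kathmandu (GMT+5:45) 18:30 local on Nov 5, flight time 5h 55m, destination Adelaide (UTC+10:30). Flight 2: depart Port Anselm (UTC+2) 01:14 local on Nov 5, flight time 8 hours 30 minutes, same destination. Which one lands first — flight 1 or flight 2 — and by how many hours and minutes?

Flight 1 in UTC: 18:30 − 5:45 = 12:45 on Nov 5.
+5 hours 55 minutes → arrive 18:40 UTC on Nov 5.
Flight 2 in UTC: 01:14 − 2:00 = 23:14 on Nov 4.
+8 hours and 30 minutes → arrive 07:44 UTC on Nov 5.
Flight 2 lands earlier by 10 hours 56 minutes.

the second, by 10 hours 56 minutes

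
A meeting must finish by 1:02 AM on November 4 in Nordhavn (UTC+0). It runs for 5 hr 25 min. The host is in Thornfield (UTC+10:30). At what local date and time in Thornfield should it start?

6:07 AM on November 4

Target end time is already UTC: 1:02 AM on Nov 4.
Subtract 5 hours and 25 minutes → start 7:37 PM UTC on Nov 3.
Thornfield is UTC+10:30: 7:37 PM + 10:30 = 6:07 AM on Nov 4.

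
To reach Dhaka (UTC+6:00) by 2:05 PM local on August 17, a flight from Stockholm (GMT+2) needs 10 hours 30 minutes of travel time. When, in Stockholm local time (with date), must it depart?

Target arrival in UTC: 2:05 PM − 6:00 = 8:05 AM on Aug 17.
Subtract 10 hours and 30 minutes → departure 9:35 PM UTC on Aug 16.
Stockholm is UTC+2:00: 9:35 PM + 2:00 = 11:35 PM on Aug 16.

11:35 PM on Aug 16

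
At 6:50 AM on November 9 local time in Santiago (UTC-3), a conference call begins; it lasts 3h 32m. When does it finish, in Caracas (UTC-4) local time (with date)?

9:22 AM on November 9

Convert start to UTC: 6:50 AM + 3:00 = 9:50 AM UTC on Nov 9.
Add 3 hours 32 minutes duration → 1:22 PM UTC.
Caracas is UTC−4:00, so local end time = 1:22 PM − 4:00 = 9:22 AM on Nov 9.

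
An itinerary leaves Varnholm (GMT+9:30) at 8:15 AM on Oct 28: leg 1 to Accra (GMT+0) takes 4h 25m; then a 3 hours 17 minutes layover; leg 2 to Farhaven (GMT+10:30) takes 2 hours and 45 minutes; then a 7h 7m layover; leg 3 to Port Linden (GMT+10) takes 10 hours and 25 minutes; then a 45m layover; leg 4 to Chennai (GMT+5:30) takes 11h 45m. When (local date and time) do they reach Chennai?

8:44 PM on October 29

Convert departure to UTC: 8:15 AM − 9:30 = 10:45 PM UTC on Oct 27.
Add 4 hours 25 minutes leg 1 → 3:10 AM UTC (Oct 28).
Add 3 hours 17 minutes layover in Accra → 6:27 AM UTC.
Add 2 hours 45 minutes leg 2 → 9:12 AM UTC.
Add 7 hours 7 minutes layover in Farhaven → 4:19 PM UTC.
Add 10 hours 25 minutes leg 3 → 2:44 AM UTC (Oct 29).
Add 45 minutes layover in Port Linden → 3:29 AM UTC.
Add 11 hours and 45 minutes leg 4 → 3:14 PM UTC.
Chennai is UTC+5:30, so local arrival = 3:14 PM + 5:30 = 8:44 PM on Oct 29.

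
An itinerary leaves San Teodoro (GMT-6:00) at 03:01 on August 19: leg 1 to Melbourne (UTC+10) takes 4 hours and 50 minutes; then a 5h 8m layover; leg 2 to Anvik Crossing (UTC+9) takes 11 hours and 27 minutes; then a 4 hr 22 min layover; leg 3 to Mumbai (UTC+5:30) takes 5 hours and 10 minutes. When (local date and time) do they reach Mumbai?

21:28 on August 20

Convert departure to UTC: 03:01 + 6:00 = 09:01 UTC on Aug 19.
Add 4 hours 50 minutes leg 1 → 13:51 UTC.
Add 5 hours and 8 minutes layover in Melbourne → 18:59 UTC.
Add 11 hours and 27 minutes leg 2 → 06:26 UTC (Aug 20).
Add 4 hours and 22 minutes layover in Anvik Crossing → 10:48 UTC.
Add 5 hours 10 minutes leg 3 → 15:58 UTC.
Mumbai is UTC+5:30, so local arrival = 15:58 + 5:30 = 21:28 on Aug 20.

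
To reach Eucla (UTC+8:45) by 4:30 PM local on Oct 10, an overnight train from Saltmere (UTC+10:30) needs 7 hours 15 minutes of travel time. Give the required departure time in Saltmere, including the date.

Target arrival in UTC: 4:30 PM − 8:45 = 7:45 AM on Oct 10.
Subtract 7 hours 15 minutes → departure 12:30 AM UTC on Oct 10.
Saltmere is UTC+10:30: 12:30 AM + 10:30 = 11:00 AM on Oct 10.

11:00 AM on October 10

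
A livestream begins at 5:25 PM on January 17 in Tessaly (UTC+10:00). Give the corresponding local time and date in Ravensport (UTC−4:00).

3:25 AM on January 17

In UTC: 5:25 PM − 10:00 = 7:25 AM on Jan 17.
Ravensport is UTC−4:00: 7:25 AM − 4:00 = 3:25 AM on Jan 17.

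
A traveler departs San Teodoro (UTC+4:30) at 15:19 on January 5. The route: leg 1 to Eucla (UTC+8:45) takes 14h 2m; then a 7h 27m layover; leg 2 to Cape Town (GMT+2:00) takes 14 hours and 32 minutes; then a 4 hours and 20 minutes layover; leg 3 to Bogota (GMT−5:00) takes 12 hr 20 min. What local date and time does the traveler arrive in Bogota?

10:30 on January 7

Convert departure to UTC: 15:19 − 4:30 = 10:49 UTC on Jan 5.
Add 14 hours and 2 minutes leg 1 → 00:51 UTC (Jan 6).
Add 7 hours and 27 minutes layover in Eucla → 08:18 UTC.
Add 14 hours and 32 minutes leg 2 → 22:50 UTC.
Add 4 hours and 20 minutes layover in Cape Town → 03:10 UTC (Jan 7).
Add 12 hours 20 minutes leg 3 → 15:30 UTC.
Bogota is UTC−5:00, so local arrival = 15:30 − 5:00 = 10:30 on Jan 7.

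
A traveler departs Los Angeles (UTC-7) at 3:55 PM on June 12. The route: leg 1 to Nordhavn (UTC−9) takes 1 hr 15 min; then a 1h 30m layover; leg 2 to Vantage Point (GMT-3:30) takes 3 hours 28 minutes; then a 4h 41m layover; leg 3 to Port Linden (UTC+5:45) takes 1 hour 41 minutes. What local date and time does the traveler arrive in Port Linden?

Convert departure to UTC: 3:55 PM + 7:00 = 10:55 PM UTC on Jun 12.
Add 1 hour and 15 minutes leg 1 → 12:10 AM UTC (Jun 13).
Add 1 hour and 30 minutes layover in Nordhavn → 1:40 AM UTC.
Add 3 hours 28 minutes leg 2 → 5:08 AM UTC.
Add 4 hours and 41 minutes layover in Vantage Point → 9:49 AM UTC.
Add 1 hour 41 minutes leg 3 → 11:30 AM UTC.
Port Linden is UTC+5:45, so local arrival = 11:30 AM + 5:45 = 5:15 PM on Jun 13.

5:15 PM on Jun 13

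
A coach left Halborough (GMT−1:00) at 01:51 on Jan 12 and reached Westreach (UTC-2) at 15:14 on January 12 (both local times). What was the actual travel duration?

14 hours 23 minutes

Departure in UTC: 01:51 + 1:00 = 02:51 on Jan 12.
Arrival in UTC: 15:14 + 2:00 = 17:14 on Jan 12.
Elapsed = 17:14 − 02:51 = 14 hours 23 minutes.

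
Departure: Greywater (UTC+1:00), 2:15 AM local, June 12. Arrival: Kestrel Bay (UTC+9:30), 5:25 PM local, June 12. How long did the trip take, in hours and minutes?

Kestrel Bay is 8:30 ahead of Greywater.
Clock-face elapsed time (ignoring zones) is 15 hours 10 minutes.
Actual elapsed = 15 hours 10 minutes − 8:30 = 6 hours 40 minutes.

6 hours 40 minutes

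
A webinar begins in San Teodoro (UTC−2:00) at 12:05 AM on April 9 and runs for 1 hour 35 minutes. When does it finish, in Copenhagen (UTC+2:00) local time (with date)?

5:40 AM on April 9

Convert start to UTC: 12:05 AM + 2:00 = 2:05 AM UTC on Apr 9.
Add 1 hour 35 minutes duration → 3:40 AM UTC.
Copenhagen is UTC+2:00, so local end time = 3:40 AM + 2:00 = 5:40 AM on Apr 9.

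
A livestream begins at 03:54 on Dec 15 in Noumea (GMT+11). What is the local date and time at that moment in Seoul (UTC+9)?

Seoul is 2:00 behind Noumea.
Shift by the zone difference: 03:54 − 2:00 = 01:54 on Dec 15 in Seoul.

01:54 on December 15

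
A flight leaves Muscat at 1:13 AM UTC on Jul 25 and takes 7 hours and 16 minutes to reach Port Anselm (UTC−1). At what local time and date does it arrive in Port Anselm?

Departure is given in UTC: 1:13 AM on Jul 25.
Add 7 hours and 16 minutes → 8:29 AM UTC.
Port Anselm is UTC−1:00: 8:29 AM − 1:00 = 7:29 AM on Jul 25.

7:29 AM on Jul 25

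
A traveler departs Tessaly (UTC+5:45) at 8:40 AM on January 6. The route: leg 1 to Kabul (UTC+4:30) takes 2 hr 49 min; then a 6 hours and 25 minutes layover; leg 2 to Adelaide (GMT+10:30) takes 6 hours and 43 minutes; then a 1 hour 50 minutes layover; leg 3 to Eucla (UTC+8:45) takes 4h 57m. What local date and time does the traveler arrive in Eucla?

Convert departure to UTC: 8:40 AM − 5:45 = 2:55 AM UTC on Jan 6.
Add 2 hours 49 minutes leg 1 → 5:44 AM UTC.
Add 6 hours and 25 minutes layover in Kabul → 12:09 PM UTC.
Add 6 hours and 43 minutes leg 2 → 6:52 PM UTC.
Add 1 hour and 50 minutes layover in Adelaide → 8:42 PM UTC.
Add 4 hours 57 minutes leg 3 → 1:39 AM UTC (Jan 7).
Eucla is UTC+8:45, so local arrival = 1:39 AM + 8:45 = 10:24 AM on Jan 7.

10:24 AM on Jan 7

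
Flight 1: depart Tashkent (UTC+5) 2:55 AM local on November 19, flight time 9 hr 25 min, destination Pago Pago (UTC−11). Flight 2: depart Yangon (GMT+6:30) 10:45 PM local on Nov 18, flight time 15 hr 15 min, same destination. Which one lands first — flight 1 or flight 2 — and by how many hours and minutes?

the first, by 10 minutes

Flight 1 in UTC: 2:55 AM − 5:00 = 9:55 PM on Nov 18.
+9 hours and 25 minutes → arrive 7:20 AM UTC on Nov 19.
Flight 2 in UTC: 10:45 PM − 6:30 = 4:15 PM on Nov 18.
+15 hours 15 minutes → arrive 7:30 AM UTC on Nov 19.
Flight 1 lands earlier by 10 minutes.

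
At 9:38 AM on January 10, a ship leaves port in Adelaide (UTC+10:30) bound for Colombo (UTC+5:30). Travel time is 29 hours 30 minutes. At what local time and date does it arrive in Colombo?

10:08 AM on January 11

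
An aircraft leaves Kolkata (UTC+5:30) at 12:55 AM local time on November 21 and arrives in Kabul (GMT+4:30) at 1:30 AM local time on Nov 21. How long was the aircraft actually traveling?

Kabul is 1:00 behind Kolkata.
Clock-face elapsed time (ignoring zones) is 35 minutes.
Actual elapsed = 35 minutes + 1:00 = 1 hour 35 minutes.

1 hour 35 minutes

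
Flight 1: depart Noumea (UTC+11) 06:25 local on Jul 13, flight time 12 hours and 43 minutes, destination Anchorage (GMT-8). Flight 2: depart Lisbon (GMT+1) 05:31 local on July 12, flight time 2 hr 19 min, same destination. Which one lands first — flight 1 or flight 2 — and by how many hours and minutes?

Flight 1 in UTC: 06:25 − 11:00 = 19:25 on Jul 12.
+12 hours and 43 minutes → arrive 08:08 UTC on Jul 13.
Flight 2 in UTC: 05:31 − 1:00 = 04:31 on Jul 12.
+2 hours and 19 minutes → arrive 06:50 UTC on Jul 12.
Flight 2 lands earlier by 25 hours 18 minutes.

the second, by 25 hours 18 minutes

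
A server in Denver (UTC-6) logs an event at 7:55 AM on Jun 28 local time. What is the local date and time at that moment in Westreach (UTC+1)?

2:55 PM on June 28

Westreach is 7:00 ahead of Denver.
Shift by the zone difference: 7:55 AM + 7:00 = 2:55 PM on Jun 28 in Westreach.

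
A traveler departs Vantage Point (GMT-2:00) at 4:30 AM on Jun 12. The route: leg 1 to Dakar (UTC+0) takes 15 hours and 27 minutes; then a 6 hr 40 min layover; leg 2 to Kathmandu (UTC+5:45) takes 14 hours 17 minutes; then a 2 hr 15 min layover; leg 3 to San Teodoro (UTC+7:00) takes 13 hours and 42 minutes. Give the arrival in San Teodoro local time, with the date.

Convert departure to UTC: 4:30 AM + 2:00 = 6:30 AM UTC on Jun 12.
Add 15 hours and 27 minutes leg 1 → 9:57 PM UTC.
Add 6 hours 40 minutes layover in Dakar → 4:37 AM UTC (Jun 13).
Add 14 hours 17 minutes leg 2 → 6:54 PM UTC.
Add 2 hours 15 minutes layover in Kathmandu → 9:09 PM UTC.
Add 13 hours and 42 minutes leg 3 → 10:51 AM UTC (Jun 14).
San Teodoro is UTC+7:00, so local arrival = 10:51 AM + 7:00 = 5:51 PM on Jun 14.

5:51 PM on June 14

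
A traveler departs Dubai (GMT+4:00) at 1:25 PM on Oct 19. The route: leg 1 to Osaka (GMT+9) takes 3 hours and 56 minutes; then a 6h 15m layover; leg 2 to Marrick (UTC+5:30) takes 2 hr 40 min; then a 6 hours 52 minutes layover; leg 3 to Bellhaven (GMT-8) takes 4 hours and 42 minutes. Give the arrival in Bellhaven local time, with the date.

1:50 AM on Oct 20

Convert departure to UTC: 1:25 PM − 4:00 = 9:25 AM UTC on Oct 19.
Add 3 hours 56 minutes leg 1 → 1:21 PM UTC.
Add 6 hours and 15 minutes layover in Osaka → 7:36 PM UTC.
Add 2 hours 40 minutes leg 2 → 10:16 PM UTC.
Add 6 hours 52 minutes layover in Marrick → 5:08 AM UTC (Oct 20).
Add 4 hours 42 minutes leg 3 → 9:50 AM UTC.
Bellhaven is UTC−8:00, so local arrival = 9:50 AM − 8:00 = 1:50 AM on Oct 20.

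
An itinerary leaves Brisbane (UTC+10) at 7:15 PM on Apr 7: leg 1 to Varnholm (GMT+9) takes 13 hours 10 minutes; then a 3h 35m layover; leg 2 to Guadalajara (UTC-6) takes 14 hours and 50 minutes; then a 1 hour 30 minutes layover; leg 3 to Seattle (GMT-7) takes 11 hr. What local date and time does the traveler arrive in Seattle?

Convert departure to UTC: 7:15 PM − 10:00 = 9:15 AM UTC on Apr 7.
Add 13 hours 10 minutes leg 1 → 10:25 PM UTC.
Add 3 hours and 35 minutes layover in Varnholm → 2:00 AM UTC (Apr 8).
Add 14 hours and 50 minutes leg 2 → 4:50 PM UTC.
Add 1 hour 30 minutes layover in Guadalajara → 6:20 PM UTC.
Add 11 hours leg 3 → 5:20 AM UTC (Apr 9).
Seattle is UTC−7:00, so local arrival = 5:20 AM − 7:00 = 10:20 PM on Apr 8.

10:20 PM on Apr 8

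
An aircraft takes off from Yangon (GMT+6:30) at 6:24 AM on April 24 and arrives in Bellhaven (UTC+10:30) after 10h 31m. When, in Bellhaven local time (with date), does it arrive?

8:55 PM on Apr 24

Convert departure to UTC: 6:24 AM − 6:30 = 11:54 PM UTC on Apr 23.
Add 10 hours and 31 minutes travel time → 10:25 AM UTC (Apr 24).
Bellhaven is UTC+10:30, so local arrival = 10:25 AM + 10:30 = 8:55 PM on Apr 24.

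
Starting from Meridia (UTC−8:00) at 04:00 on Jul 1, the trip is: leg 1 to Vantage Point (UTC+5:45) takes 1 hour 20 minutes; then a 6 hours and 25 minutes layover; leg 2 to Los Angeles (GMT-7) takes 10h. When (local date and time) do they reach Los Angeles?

22:45 on July 1

Convert departure to UTC: 04:00 + 8:00 = 12:00 UTC on Jul 1.
Add 1 hour and 20 minutes leg 1 → 13:20 UTC.
Add 6 hours 25 minutes layover in Vantage Point → 19:45 UTC.
Add 10 hours leg 2 → 05:45 UTC (Jul 2).
Los Angeles is UTC−7:00, so local arrival = 05:45 − 7:00 = 22:45 on Jul 1.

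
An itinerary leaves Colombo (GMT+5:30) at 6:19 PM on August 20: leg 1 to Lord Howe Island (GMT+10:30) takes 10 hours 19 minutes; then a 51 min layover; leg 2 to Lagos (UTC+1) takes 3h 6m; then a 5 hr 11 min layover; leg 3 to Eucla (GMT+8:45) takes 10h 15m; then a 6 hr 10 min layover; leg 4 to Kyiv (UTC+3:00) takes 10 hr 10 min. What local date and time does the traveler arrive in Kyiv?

Convert departure to UTC: 6:19 PM − 5:30 = 12:49 PM UTC on Aug 20.
Add 10 hours 19 minutes leg 1 → 11:08 PM UTC.
Add 51 minutes layover in Lord Howe Island → 11:59 PM UTC.
Add 3 hours and 6 minutes leg 2 → 3:05 AM UTC (Aug 21).
Add 5 hours and 11 minutes layover in Lagos → 8:16 AM UTC.
Add 10 hours 15 minutes leg 3 → 6:31 PM UTC.
Add 6 hours and 10 minutes layover in Eucla → 12:41 AM UTC (Aug 22).
Add 10 hours 10 minutes leg 4 → 10:51 AM UTC.
Kyiv is UTC+3:00, so local arrival = 10:51 AM + 3:00 = 1:51 PM on Aug 22.

1:51 PM on August 22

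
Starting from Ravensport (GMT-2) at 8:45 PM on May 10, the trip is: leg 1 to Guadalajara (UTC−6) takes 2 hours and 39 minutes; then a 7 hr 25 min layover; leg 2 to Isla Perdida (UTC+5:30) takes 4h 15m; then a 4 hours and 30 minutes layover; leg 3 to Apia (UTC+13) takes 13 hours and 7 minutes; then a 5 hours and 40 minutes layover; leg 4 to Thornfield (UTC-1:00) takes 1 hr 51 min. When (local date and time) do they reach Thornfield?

Convert departure to UTC: 8:45 PM + 2:00 = 10:45 PM UTC on May 10.
Add 2 hours 39 minutes leg 1 → 1:24 AM UTC (May 11).
Add 7 hours and 25 minutes layover in Guadalajara → 8:49 AM UTC.
Add 4 hours 15 minutes leg 2 → 1:04 PM UTC.
Add 4 hours and 30 minutes layover in Isla Perdida → 5:34 PM UTC.
Add 13 hours and 7 minutes leg 3 → 6:41 AM UTC (May 12).
Add 5 hours and 40 minutes layover in Apia → 12:21 PM UTC.
Add 1 hour and 51 minutes leg 4 → 2:12 PM UTC.
Thornfield is UTC−1:00, so local arrival = 2:12 PM − 1:00 = 1:12 PM on May 12.

1:12 PM on May 12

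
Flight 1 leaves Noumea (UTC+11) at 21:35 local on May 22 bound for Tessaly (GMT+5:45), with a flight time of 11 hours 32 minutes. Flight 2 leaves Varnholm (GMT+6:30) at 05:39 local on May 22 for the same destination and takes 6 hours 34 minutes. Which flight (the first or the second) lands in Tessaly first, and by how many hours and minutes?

the second, by 16 hours 24 minutes

Flight 1 in UTC: 21:35 − 11:00 = 10:35 on May 22.
+11 hours 32 minutes → arrive 22:07 UTC on May 22.
Flight 2 in UTC: 05:39 − 6:30 = 23:09 on May 21.
+6 hours 34 minutes → arrive 05:43 UTC on May 22.
Flight 2 lands earlier by 16 hours 24 minutes.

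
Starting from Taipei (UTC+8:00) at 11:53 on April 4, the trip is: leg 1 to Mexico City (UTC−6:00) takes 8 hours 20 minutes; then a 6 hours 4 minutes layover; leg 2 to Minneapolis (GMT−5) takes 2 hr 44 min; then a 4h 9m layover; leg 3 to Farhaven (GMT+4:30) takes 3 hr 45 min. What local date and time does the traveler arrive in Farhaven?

09:25 on Apr 5

Convert departure to UTC: 11:53 − 8:00 = 03:53 UTC on Apr 4.
Add 8 hours and 20 minutes leg 1 → 12:13 UTC.
Add 6 hours and 4 minutes layover in Mexico City → 18:17 UTC.
Add 2 hours 44 minutes leg 2 → 21:01 UTC.
Add 4 hours 9 minutes layover in Minneapolis → 01:10 UTC (Apr 5).
Add 3 hours and 45 minutes leg 3 → 04:55 UTC.
Farhaven is UTC+4:30, so local arrival = 04:55 + 4:30 = 09:25 on Apr 5.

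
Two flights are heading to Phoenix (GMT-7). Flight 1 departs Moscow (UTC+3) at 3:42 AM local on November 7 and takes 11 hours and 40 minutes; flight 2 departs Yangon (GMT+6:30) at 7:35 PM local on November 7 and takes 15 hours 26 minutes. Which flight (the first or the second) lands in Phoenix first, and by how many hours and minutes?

the first, by 16 hours 9 minutes

Flight 1 in UTC: 3:42 AM − 3:00 = 12:42 AM on Nov 7.
+11 hours 40 minutes → arrive 12:22 PM UTC on Nov 7.
Flight 2 in UTC: 7:35 PM − 6:30 = 1:05 PM on Nov 7.
+15 hours 26 minutes → arrive 4:31 AM UTC on Nov 8.
Flight 1 lands earlier by 16 hours 9 minutes.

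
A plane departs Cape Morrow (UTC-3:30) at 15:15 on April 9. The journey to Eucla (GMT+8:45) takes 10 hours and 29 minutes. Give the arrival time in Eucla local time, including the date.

13:59 on April 10

Eucla is 12:15 ahead of Cape Morrow.
After 10 hours and 29 minutes it is 01:44 (Apr 10) in Cape Morrow.
Shift by the zone difference: 01:44 + 12:15 = 13:59 on Apr 10 in Eucla.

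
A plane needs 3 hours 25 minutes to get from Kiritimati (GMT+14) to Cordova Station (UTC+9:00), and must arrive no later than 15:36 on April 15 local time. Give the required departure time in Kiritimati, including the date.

17:11 on April 15

Target arrival in UTC: 15:36 − 9:00 = 06:36 on Apr 15.
Subtract 3 hours 25 minutes → departure 03:11 UTC on Apr 15.
Kiritimati is UTC+14:00: 03:11 + 14:00 = 17:11 on Apr 15.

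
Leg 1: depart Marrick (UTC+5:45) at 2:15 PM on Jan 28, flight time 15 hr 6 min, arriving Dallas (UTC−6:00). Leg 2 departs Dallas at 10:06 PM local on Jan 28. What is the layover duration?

4 hours 30 minutes

Convert departure to UTC: 2:15 PM − 5:45 = 8:30 AM UTC on Jan 28.
Add 15 hours 6 minutes flight time → 11:36 PM UTC.
Dallas is UTC−6:00, so local arrival = 11:36 PM − 6:00 = 5:36 PM on Jan 28.
Layover = 10:06 PM − 5:36 PM = 4 hours 30 minutes.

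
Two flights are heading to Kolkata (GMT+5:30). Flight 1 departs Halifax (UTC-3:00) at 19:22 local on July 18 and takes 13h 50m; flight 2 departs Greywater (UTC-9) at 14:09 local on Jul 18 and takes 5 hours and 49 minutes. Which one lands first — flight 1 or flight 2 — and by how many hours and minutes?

the second, by 7 hours 14 minutes

Flight 1 in UTC: 19:22 + 3:00 = 22:22 on Jul 18.
+13 hours 50 minutes → arrive 12:12 UTC on Jul 19.
Flight 2 in UTC: 14:09 + 9:00 = 23:09 on Jul 18.
+5 hours 49 minutes → arrive 04:58 UTC on Jul 19.
Flight 2 lands earlier by 7 hours 14 minutes.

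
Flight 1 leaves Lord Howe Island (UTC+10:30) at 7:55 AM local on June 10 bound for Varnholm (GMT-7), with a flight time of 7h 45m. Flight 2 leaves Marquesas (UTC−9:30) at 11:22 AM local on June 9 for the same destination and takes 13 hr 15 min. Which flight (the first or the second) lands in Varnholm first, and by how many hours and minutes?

the first, by 4 hours 57 minutes

Flight 1 in UTC: 7:55 AM − 10:30 = 9:25 PM on Jun 9.
+7 hours 45 minutes → arrive 5:10 AM UTC on Jun 10.
Flight 2 in UTC: 11:22 AM + 9:30 = 8:52 PM on Jun 9.
+13 hours 15 minutes → arrive 10:07 AM UTC on Jun 10.
Flight 1 lands earlier by 4 hours 57 minutes.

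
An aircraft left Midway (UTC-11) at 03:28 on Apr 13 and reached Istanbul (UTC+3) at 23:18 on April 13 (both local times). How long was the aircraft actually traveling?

5 hours 50 minutes

Istanbul is 14:00 ahead of Midway.
Clock-face elapsed time (ignoring zones) is 19 hours 50 minutes.
Actual elapsed = 19 hours 50 minutes − 14:00 = 5 hours 50 minutes.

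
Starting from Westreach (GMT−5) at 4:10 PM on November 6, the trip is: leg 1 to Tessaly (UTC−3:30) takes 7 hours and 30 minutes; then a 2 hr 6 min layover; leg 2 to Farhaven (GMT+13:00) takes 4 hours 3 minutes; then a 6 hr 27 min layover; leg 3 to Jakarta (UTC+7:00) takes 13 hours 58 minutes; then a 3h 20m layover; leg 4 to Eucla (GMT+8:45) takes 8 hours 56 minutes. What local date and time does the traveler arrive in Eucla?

4:15 AM on November 9

Convert departure to UTC: 4:10 PM + 5:00 = 9:10 PM UTC on Nov 6.
Add 7 hours 30 minutes leg 1 → 4:40 AM UTC (Nov 7).
Add 2 hours and 6 minutes layover in Tessaly → 6:46 AM UTC.
Add 4 hours 3 minutes leg 2 → 10:49 AM UTC.
Add 6 hours and 27 minutes layover in Farhaven → 5:16 PM UTC.
Add 13 hours 58 minutes leg 3 → 7:14 AM UTC (Nov 8).
Add 3 hours 20 minutes layover in Jakarta → 10:34 AM UTC.
Add 8 hours and 56 minutes leg 4 → 7:30 PM UTC.
Eucla is UTC+8:45, so local arrival = 7:30 PM + 8:45 = 4:15 AM on Nov 9.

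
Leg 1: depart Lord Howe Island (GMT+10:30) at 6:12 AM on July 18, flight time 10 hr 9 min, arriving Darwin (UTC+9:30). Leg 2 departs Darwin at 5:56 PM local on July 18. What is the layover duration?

2 hours 35 minutes

Convert departure to UTC: 6:12 AM − 10:30 = 7:42 PM UTC on Jul 17.
Add 10 hours and 9 minutes flight time → 5:51 AM UTC (Jul 18).
Darwin is UTC+9:30, so local arrival = 5:51 AM + 9:30 = 3:21 PM on Jul 18.
Layover = 5:56 PM − 3:21 PM = 2 hours 35 minutes.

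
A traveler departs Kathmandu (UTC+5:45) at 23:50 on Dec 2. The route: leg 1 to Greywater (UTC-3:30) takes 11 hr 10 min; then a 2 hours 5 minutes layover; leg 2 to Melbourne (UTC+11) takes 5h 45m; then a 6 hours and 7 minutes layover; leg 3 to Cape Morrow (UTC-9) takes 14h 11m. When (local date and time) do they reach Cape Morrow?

Convert departure to UTC: 23:50 − 5:45 = 18:05 UTC on Dec 2.
Add 11 hours 10 minutes leg 1 → 05:15 UTC (Dec 3).
Add 2 hours and 5 minutes layover in Greywater → 07:20 UTC.
Add 5 hours 45 minutes leg 2 → 13:05 UTC.
Add 6 hours 7 minutes layover in Melbourne → 19:12 UTC.
Add 14 hours 11 minutes leg 3 → 09:23 UTC (Dec 4).
Cape Morrow is UTC−9:00, so local arrival = 09:23 − 9:00 = 00:23 on Dec 4.

00:23 on Dec 4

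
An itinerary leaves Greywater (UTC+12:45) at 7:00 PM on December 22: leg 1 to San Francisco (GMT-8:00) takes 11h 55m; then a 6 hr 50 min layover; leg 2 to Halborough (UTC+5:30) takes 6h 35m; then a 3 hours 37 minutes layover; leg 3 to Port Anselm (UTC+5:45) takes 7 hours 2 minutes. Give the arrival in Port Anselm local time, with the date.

11:59 PM on December 23

Convert departure to UTC: 7:00 PM − 12:45 = 6:15 AM UTC on Dec 22.
Add 11 hours 55 minutes leg 1 → 6:10 PM UTC.
Add 6 hours 50 minutes layover in San Francisco → 1:00 AM UTC (Dec 23).
Add 6 hours 35 minutes leg 2 → 7:35 AM UTC.
Add 3 hours and 37 minutes layover in Halborough → 11:12 AM UTC.
Add 7 hours and 2 minutes leg 3 → 6:14 PM UTC.
Port Anselm is UTC+5:45, so local arrival = 6:14 PM + 5:45 = 11:59 PM on Dec 23.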